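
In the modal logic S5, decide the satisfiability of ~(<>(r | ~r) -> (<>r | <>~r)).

1. ~(<>(r | ~r) -> (<>r | <>~r)), 0
2. <>(r | ~r), 0   [~->-rule on 1]
3. ~(<>r | <>~r), 0   [~->-rule on 1]
4. ~<>r, 0   [~|-rule on 3]
5. ~<>~r, 0   [~|-rule on 3]
6. ~r, 0   [~<>-rule on 4 via 0R0]
7. r, 0   [~<>-rule on 5 via 0R0]
Accessibility: 0R0
Branch closes: r and ~r both at 0.
Every branch closes; the branch above is one of them.

Unsatisfiable (every branch closes)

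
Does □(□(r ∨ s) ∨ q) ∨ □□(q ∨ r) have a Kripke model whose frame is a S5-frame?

Satisfiable

1. □(□(r ∨ s) ∨ q) ∨ □□(q ∨ r), w0
2. □□(q ∨ r), w0
3. □(q ∨ r), w0
4. q ∨ r, w0
5. r, w0
Accessibility: w0Rw0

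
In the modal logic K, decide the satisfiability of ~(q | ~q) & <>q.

1. ~(q | ~q) & <>q, u
2. ~(q | ~q), u
3. <>q, u
4. ~q, u
5. q, u
Branch closes: q and ~q both at u.
Every branch closes; the branch above is one of them.

No, unsatisfiable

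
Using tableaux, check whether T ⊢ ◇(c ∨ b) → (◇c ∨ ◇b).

Tableau for the negation ¬(◇(c ∨ b) → (◇c ∨ ◇b)):
1. ¬(◇(c ∨ b) → (◇c ∨ ◇b)), u
2. ◇(c ∨ b), u   [¬→-rule on 1]
3. ¬(◇c ∨ ◇b), u   [¬→-rule on 1]
4. ¬◇c, u   [¬∨-rule on 3]
5. ¬◇b, u   [¬∨-rule on 3]
6. ¬c, u   [¬◇-rule on 4 via uRu]
7. ¬b, u   [¬◇-rule on 5 via uRu]
8. c ∨ b, v   [◇-rule on 2: fresh world v, uRv]
9. ¬c, v   [¬◇-rule on 4 via uRv]
10. ¬b, v   [¬◇-rule on 5 via uRv]
11. b, v   [∨-rule on 8 (branches; this branch)]
Accessibility: uRu, uRv, vRv
Branch closes: b and ¬b both at v.
Every branch of the negation's tableau closes; the branch above is one of them.

Yes, valid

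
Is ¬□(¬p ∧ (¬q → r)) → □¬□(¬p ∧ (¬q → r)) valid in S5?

Valid

Tableau for the negation ¬(¬□(¬p ∧ (¬q → r)) → □¬□(¬p ∧ (¬q → r))):
1. ¬(¬□(¬p ∧ (¬q → r)) → □¬□(¬p ∧ (¬q → r))), 0
2. ¬□(¬p ∧ (¬q → r)), 0
3. ¬□¬□(¬p ∧ (¬q → r)), 0
4. ¬(¬p ∧ (¬q → r)), 1
5. ¬(¬q → r), 1
6. ¬q, 1
7. ¬r, 1
8. □(¬p ∧ (¬q → r)), 2
9. ¬p ∧ (¬q → r), 0
10. ¬p, 0
11. ¬q → r, 0
12. ¬p ∧ (¬q → r), 1
13. ¬p, 1
14. ¬q → r, 1
15. ¬p ∧ (¬q → r), 2
16. ¬p, 2
17. ¬q → r, 2
18. r, 0
19. r, 1
Accessibility: 0R0, 0R1, 0R2, 1R0, 1R1, 1R2, 2R0, 2R1, 2R2
Branch closes: r and ¬r both at 1.
Every branch of the negation's tableau closes; the branch above is one of them.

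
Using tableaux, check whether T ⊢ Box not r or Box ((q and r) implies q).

Tableau for the negation not (Box not r or Box ((q and r) implies q)):
1. not (Box not r or Box ((q and r) implies q)), 0
2. not Box not r, 0
3. not Box ((q and r) implies q), 0
4. r, 1
5. not ((q and r) implies q), 2
6. q and r, 2
7. not q, 2
8. q, 2
9. r, 2
Accessibility: 0R0, 0R1, 0R2, 1R1, 2R2
Branch closes: q and not q both at 2.
All branches of the negation close; one closing branch shown above.

Valid in T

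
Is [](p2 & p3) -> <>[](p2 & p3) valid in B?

Tableau for the negation ~([](p2 & p3) -> <>[](p2 & p3)):
1. ~([](p2 & p3) -> <>[](p2 & p3)), 0
2. [](p2 & p3), 0
3. ~<>[](p2 & p3), 0
4. p2 & p3, 0
5. p2, 0
6. p3, 0
7. ~[](p2 & p3), 0
8. ~(p2 & p3), 1
9. p2 & p3, 1
10. p2, 1
11. p3, 1
12. ~[](p2 & p3), 1
13. ~p3, 1
Accessibility: 0R0, 0R1, 1R0, 1R1
Branch closes: p3 and ~p3 both at 1.
All branches of the negation close; one closing branch shown above.

Valid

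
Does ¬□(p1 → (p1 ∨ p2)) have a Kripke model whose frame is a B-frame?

Unsatisfiable (every branch closes)

1. ¬□(p1 → (p1 ∨ p2)), u
2. ¬(p1 → (p1 ∨ p2)), v
3. p1, v
4. ¬(p1 ∨ p2), v
5. ¬p1, v
6. ¬p2, v
Accessibility: uRu, uRv, vRu, vRv
Branch closes: p1 and ¬p1 both at v.
All branches of the tableau close; one closing branch shown above.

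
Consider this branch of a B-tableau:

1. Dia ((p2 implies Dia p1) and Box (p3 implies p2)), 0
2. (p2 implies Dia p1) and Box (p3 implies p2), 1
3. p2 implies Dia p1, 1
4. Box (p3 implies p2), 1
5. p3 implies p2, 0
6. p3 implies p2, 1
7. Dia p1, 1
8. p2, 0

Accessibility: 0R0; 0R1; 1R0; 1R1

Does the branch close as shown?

No atom appears with both signs at the same world.

Not closed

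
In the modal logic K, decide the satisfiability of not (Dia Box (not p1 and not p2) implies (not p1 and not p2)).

1. not (Dia Box (not p1 and not p2) implies (not p1 and not p2)), u
2. Dia Box (not p1 and not p2), u
3. not (not p1 and not p2), u
4. p2, u
5. Box (not p1 and not p2), v
Accessibility: uRv

Satisfiable (open branch found)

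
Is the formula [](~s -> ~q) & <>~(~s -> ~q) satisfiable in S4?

Unsatisfiable (every branch closes)

1. [](~s -> ~q) & <>~(~s -> ~q), u
2. [](~s -> ~q), u
3. <>~(~s -> ~q), u
4. ~s -> ~q, u
5. ~q, u
6. ~(~s -> ~q), v
7. ~s, v
8. q, v
9. ~s -> ~q, v
10. ~q, v
Accessibility: uRu, uRv, vRv
Branch closes: q and ~q both at v.
(One branch shown.) All branches close.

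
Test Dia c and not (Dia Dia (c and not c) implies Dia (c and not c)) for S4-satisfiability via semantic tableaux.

Unsatisfiable

1. Dia c and not (Dia Dia (c and not c) implies Dia (c and not c)), 0
2. Dia c, 0
3. not (Dia Dia (c and not c) implies Dia (c and not c)), 0
4. Dia Dia (c and not c), 0
5. not Dia (c and not c), 0
6. not (c and not c), 0
7. c, 0
8. c, 1
9. not (c and not c), 1
10. Dia (c and not c), 2
11. not (c and not c), 2
12. c, 2
13. c and not c, 3
14. c, 3
15. not c, 3
Accessibility: 0R0, 0R1, 0R2, 0R3, 1R1, 2R2, 2R3, 3R3
Branch closes: c and not c both at 3.
Every branch closes; the branch above is one of them.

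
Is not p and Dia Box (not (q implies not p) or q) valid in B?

Tableau for the negation not (not p and Dia Box (not (q implies not p) or q)):
1. not (not p and Dia Box (not (q implies not p) or q)), u
2. not Dia Box (not (q implies not p) or q), u
3. not Box (not (q implies not p) or q), u
4. not (not (q implies not p) or q), v
5. q implies not p, v
6. not q, v
7. not Box (not (q implies not p) or q), v
8. not p, v
9. not (not (q implies not p) or q), w
10. q implies not p, w
11. not q, w
12. not p, w
Accessibility: uRu, uRv, vRu, vRv, vRw, wRv, wRw
The negation has an open branch (countermodel exists).

Invalid (countermodel exists)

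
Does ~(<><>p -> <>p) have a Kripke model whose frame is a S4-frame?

Unsatisfiable (every branch closes)

1. ~(<><>p -> <>p), u
2. <><>p, u
3. ~<>p, u
4. ~p, u
5. <>p, v
6. ~p, v
7. p, w
8. ~p, w
Accessibility: uRu, uRv, uRw, vRv, vRw, wRw
Branch closes: p and ~p both at w.
(One branch shown.) All branches close.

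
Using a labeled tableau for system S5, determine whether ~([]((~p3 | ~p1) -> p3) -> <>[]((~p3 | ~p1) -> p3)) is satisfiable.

No, unsatisfiable

1. ~([]((~p3 | ~p1) -> p3) -> <>[]((~p3 | ~p1) -> p3)), w0
2. []((~p3 | ~p1) -> p3), w0   [~->-rule on 1]
3. ~<>[]((~p3 | ~p1) -> p3), w0   [~->-rule on 1]
4. (~p3 | ~p1) -> p3, w0   [[]-rule on 2 via w0Rw0]
5. ~[]((~p3 | ~p1) -> p3), w0   [~<>-rule on 3 via w0Rw0]
6. ~(~p3 | ~p1), w0   [->-rule on 4 (branches; this branch)]
7. p3, w0   [~|-rule on 6]
8. p1, w0   [~|-rule on 6]
9. ~((~p3 | ~p1) -> p3), w1   [~[]-rule on 5: fresh world w1, w0Rw1]
10. ~p3 | ~p1, w1   [~->-rule on 9]
11. ~p3, w1   [~->-rule on 9]
12. (~p3 | ~p1) -> p3, w1   [[]-rule on 2 via w0Rw1]
13. ~[]((~p3 | ~p1) -> p3), w1   [~<>-rule on 3 via w0Rw1]
14. ~p1, w1   [|-rule on 10 (branches; this branch)]
15. ~(~p3 | ~p1), w1   [->-rule on 12 (branches; this branch)]
16. p3, w1   [~|-rule on 15]
17. p1, w1   [~|-rule on 15]
Accessibility: w0Rw0, w0Rw1, w1Rw0, w1Rw1
Branch closes: p3 and ~p3 both at w1.
All branches of the tableau close; one closing branch shown above.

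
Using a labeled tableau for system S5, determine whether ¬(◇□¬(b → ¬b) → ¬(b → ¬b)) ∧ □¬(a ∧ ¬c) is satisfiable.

Unsatisfiable (every branch closes)

1. ¬(◇□¬(b → ¬b) → ¬(b → ¬b)) ∧ □¬(a ∧ ¬c), u
2. ¬(◇□¬(b → ¬b) → ¬(b → ¬b)), u
3. □¬(a ∧ ¬c), u
4. ◇□¬(b → ¬b), u
5. b → ¬b, u
6. ¬(a ∧ ¬c), u
7. ¬b, u
8. c, u
9. □¬(b → ¬b), v
10. ¬(a ∧ ¬c), v
11. ¬(b → ¬b), u
12. b, u
Accessibility: uRu, uRv, vRu, vRv
Branch closes: b and ¬b both at u.
(One branch shown.) All branches close.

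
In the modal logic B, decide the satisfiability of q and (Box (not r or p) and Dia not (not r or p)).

1. q and (Box (not r or p) and Dia not (not r or p)), 0
2. q, 0
3. Box (not r or p) and Dia not (not r or p), 0
4. Box (not r or p), 0
5. Dia not (not r or p), 0
6. not r or p, 0
7. p, 0
8. not (not r or p), 1
9. r, 1
10. not p, 1
11. not r or p, 1
12. p, 1
Accessibility: 0R0, 0R1, 1R0, 1R1
Branch closes: p and not p both at 1.
(One branch shown.) All branches close.

Unsatisfiable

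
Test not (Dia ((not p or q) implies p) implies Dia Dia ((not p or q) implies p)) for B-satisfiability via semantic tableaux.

1. not (Dia ((not p or q) implies p) implies Dia Dia ((not p or q) implies p)), w0
2. Dia ((not p or q) implies p), w0
3. not Dia Dia ((not p or q) implies p), w0
4. not Dia ((not p or q) implies p), w0
5. not ((not p or q) implies p), w0
6. not p or q, w0
7. not p, w0
8. q, w0
9. (not p or q) implies p, w1
10. not Dia ((not p or q) implies p), w1
11. not ((not p or q) implies p), w1
12. not p or q, w1
13. not p, w1
14. not (not p or q), w1
15. p, w1
16. not q, w1
Accessibility: w0Rw0, w0Rw1, w1Rw0, w1Rw1
Branch closes: p and not p both at w1.
Every branch closes; the branch above is one of them.

No, unsatisfiable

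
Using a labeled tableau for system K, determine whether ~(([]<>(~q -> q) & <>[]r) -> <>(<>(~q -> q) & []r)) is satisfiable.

Unsatisfiable

1. ~(([]<>(~q -> q) & <>[]r) -> <>(<>(~q -> q) & []r)), w0
2. []<>(~q -> q) & <>[]r, w0   [~->-rule on 1]
3. ~<>(<>(~q -> q) & []r), w0   [~->-rule on 1]
4. []<>(~q -> q), w0   [&-rule on 2]
5. <>[]r, w0   [&-rule on 2]
6. []r, w1   [<>-rule on 5: fresh world w1, w0Rw1]
7. ~(<>(~q -> q) & []r), w1   [~<>-rule on 3 via w0Rw1]
8. <>(~q -> q), w1   [[]-rule on 4 via w0Rw1]
9. ~[]r, w1   [~&-rule on 7 (branches; this branch)]
10. ~q -> q, w2   [<>-rule on 8: fresh world w2, w1Rw2]
11. r, w2   [[]-rule on 6 via w1Rw2]
12. q, w2   [->-rule on 10 (branches; this branch)]
13. ~r, w3   [~[]-rule on 9: fresh world w3, w1Rw3]
14. r, w3   [[]-rule on 6 via w1Rw3]
Accessibility: w0Rw1, w1Rw2, w1Rw3
Branch closes: r and ~r both at w3.
All branches of the tableau close; one closing branch shown above.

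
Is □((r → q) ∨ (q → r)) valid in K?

Tableau for the negation ¬□((r → q) ∨ (q → r)):
1. ¬□((r → q) ∨ (q → r)), w0
2. ¬((r → q) ∨ (q → r)), w1
3. ¬(r → q), w1
4. ¬(q → r), w1
5. r, w1
6. ¬q, w1
7. q, w1
8. ¬r, w1
Accessibility: w0Rw1
Branch closes: q and ¬q both at w1.
All branches of the negation close; one closing branch shown above.

Valid in K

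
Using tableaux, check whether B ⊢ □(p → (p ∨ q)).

Valid in B

Tableau for the negation ¬□(p → (p ∨ q)):
1. ¬□(p → (p ∨ q)), 0
2. ¬(p → (p ∨ q)), 1
3. p, 1
4. ¬(p ∨ q), 1
5. ¬p, 1
6. ¬q, 1
Accessibility: 0R0, 0R1, 1R0, 1R1
Branch closes: p and ¬p both at 1.
All branches of the negation close; one closing branch shown above.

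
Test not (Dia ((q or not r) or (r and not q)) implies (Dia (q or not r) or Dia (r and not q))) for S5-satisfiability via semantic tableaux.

1. not (Dia ((q or not r) or (r and not q)) implies (Dia (q or not r) or Dia (r and not q))), 0
2. Dia ((q or not r) or (r and not q)), 0
3. not (Dia (q or not r) or Dia (r and not q)), 0
4. not Dia (q or not r), 0
5. not Dia (r and not q), 0
6. not (q or not r), 0
7. not q, 0
8. r, 0
9. not (r and not q), 0
10. q, 0
Accessibility: 0R0
Branch closes: q and not q both at 0.
(One branch shown.) All branches close.

No, unsatisfiable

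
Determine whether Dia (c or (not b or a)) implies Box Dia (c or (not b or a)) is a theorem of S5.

Tableau for the negation not (Dia (c or (not b or a)) implies Box Dia (c or (not b or a))):
1. not (Dia (c or (not b or a)) implies Box Dia (c or (not b or a))), 0
2. Dia (c or (not b or a)), 0
3. not Box Dia (c or (not b or a)), 0
4. c or (not b or a), 1
5. not b or a, 1
6. a, 1
7. not Dia (c or (not b or a)), 2
8. not (c or (not b or a)), 0
9. not c, 0
10. not (not b or a), 0
11. b, 0
12. not a, 0
13. not (c or (not b or a)), 1
14. not c, 1
15. not (not b or a), 1
16. b, 1
17. not a, 1
Accessibility: 0R0, 0R1, 0R2, 1R0, 1R1, 1R2, 2R0, 2R1, 2R2
Branch closes: a and not a both at 1.
Every branch of the negation's tableau closes; the branch above is one of them.

Valid in S5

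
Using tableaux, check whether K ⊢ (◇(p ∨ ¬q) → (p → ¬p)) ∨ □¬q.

Tableau for the negation ¬((◇(p ∨ ¬q) → (p → ¬p)) ∨ □¬q):
1. ¬((◇(p ∨ ¬q) → (p → ¬p)) ∨ □¬q), 0
2. ¬(◇(p ∨ ¬q) → (p → ¬p)), 0
3. ¬□¬q, 0
4. ◇(p ∨ ¬q), 0
5. ¬(p → ¬p), 0
6. p, 0
7. q, 1
8. p ∨ ¬q, 2
9. ¬q, 2
Accessibility: 0R1, 0R2
The negation has an open branch (countermodel exists).

Invalid (countermodel exists)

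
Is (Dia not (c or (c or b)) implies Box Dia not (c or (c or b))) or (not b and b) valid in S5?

Yes, valid

Tableau for the negation not ((Dia not (c or (c or b)) implies Box Dia not (c or (c or b))) or (not b and b)):
1. not ((Dia not (c or (c or b)) implies Box Dia not (c or (c or b))) or (not b and b)), 0
2. not (Dia not (c or (c or b)) implies Box Dia not (c or (c or b))), 0
3. not (not b and b), 0
4. Dia not (c or (c or b)), 0
5. not Box Dia not (c or (c or b)), 0
6. not b, 0
7. not (c or (c or b)), 1
8. not c, 1
9. not (c or b), 1
10. not b, 1
11. not Dia not (c or (c or b)), 2
12. c or (c or b), 0
13. c or (c or b), 1
14. c or (c or b), 2
15. c or b, 0
16. c or b, 1
17. c or b, 2
18. c, 0
19. b, 1
Accessibility: 0R0, 0R1, 0R2, 1R0, 1R1, 1R2, 2R0, 2R1, 2R2
Branch closes: b and not b both at 1.
All branches of the negation close; one closing branch shown above.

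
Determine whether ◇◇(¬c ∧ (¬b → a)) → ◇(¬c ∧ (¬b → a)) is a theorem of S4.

Tableau for the negation ¬(◇◇(¬c ∧ (¬b → a)) → ◇(¬c ∧ (¬b → a))):
1. ¬(◇◇(¬c ∧ (¬b → a)) → ◇(¬c ∧ (¬b → a))), w0
2. ◇◇(¬c ∧ (¬b → a)), w0   [¬→-rule on 1]
3. ¬◇(¬c ∧ (¬b → a)), w0   [¬→-rule on 1]
4. ¬(¬c ∧ (¬b → a)), w0   [¬◇-rule on 3 via w0Rw0]
5. ¬(¬b → a), w0   [¬∧-rule on 4 (branches; this branch)]
6. ¬b, w0   [¬→-rule on 5]
7. ¬a, w0   [¬→-rule on 5]
8. ◇(¬c ∧ (¬b → a)), w1   [◇-rule on 2: fresh world w1, w0Rw1]
9. ¬(¬c ∧ (¬b → a)), w1   [¬◇-rule on 3 via w0Rw1]
10. ¬(¬b → a), w1   [¬∧-rule on 9 (branches; this branch)]
11. ¬b, w1   [¬→-rule on 10]
12. ¬a, w1   [¬→-rule on 10]
13. ¬c ∧ (¬b → a), w2   [◇-rule on 8: fresh world w2, w1Rw2]
14. ¬c, w2   [∧-rule on 13]
15. ¬b → a, w2   [∧-rule on 13]
16. ¬(¬c ∧ (¬b → a)), w2   [¬◇-rule on 3 via w0Rw2]
17. a, w2   [→-rule on 15 (branches; this branch)]
18. ¬(¬b → a), w2   [¬∧-rule on 16 (branches; this branch)]
19. ¬b, w2   [¬→-rule on 18]
20. ¬a, w2   [¬→-rule on 18]
Accessibility: w0Rw0, w0Rw1, w0Rw2, w1Rw1, w1Rw2, w2Rw2
Branch closes: a and ¬a both at w2.
All branches of the negation close; one closing branch shown above.

Yes, valid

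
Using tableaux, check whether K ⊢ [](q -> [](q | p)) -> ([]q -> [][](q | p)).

Tableau for the negation ~([](q -> [](q | p)) -> ([]q -> [][](q | p))):
1. ~([](q -> [](q | p)) -> ([]q -> [][](q | p))), w0
2. [](q -> [](q | p)), w0
3. ~([]q -> [][](q | p)), w0
4. []q, w0
5. ~[][](q | p), w0
6. ~[](q | p), w1
7. q -> [](q | p), w1
8. q, w1
9. [](q | p), w1
10. ~(q | p), w2
11. ~q, w2
12. ~p, w2
13. q | p, w2
14. p, w2
Accessibility: w0Rw1, w1Rw2
Branch closes: p and ~p both at w2.
All branches of the negation close; one closing branch shown above.

Valid in K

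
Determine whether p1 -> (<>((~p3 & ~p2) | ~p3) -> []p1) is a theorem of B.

Tableau for the negation ~(p1 -> (<>((~p3 & ~p2) | ~p3) -> []p1)):
1. ~(p1 -> (<>((~p3 & ~p2) | ~p3) -> []p1)), u
2. p1, u   [~->-rule on 1]
3. ~(<>((~p3 & ~p2) | ~p3) -> []p1), u   [~->-rule on 1]
4. <>((~p3 & ~p2) | ~p3), u   [~->-rule on 3]
5. ~[]p1, u   [~->-rule on 3]
6. (~p3 & ~p2) | ~p3, v   [<>-rule on 4: fresh world v, uRv]
7. ~p3, v   [|-rule on 6 (branches; this branch)]
8. ~p1, w   [~[]-rule on 5: fresh world w, uRw]
Accessibility: uRu, uRv, uRw, vRu, vRv, wRu, wRw
The negation has an open branch (countermodel exists).

Invalid (countermodel exists)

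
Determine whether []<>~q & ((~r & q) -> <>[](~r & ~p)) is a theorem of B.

Tableau for the negation ~([]<>~q & ((~r & q) -> <>[](~r & ~p))):
1. ~([]<>~q & ((~r & q) -> <>[](~r & ~p))), 0
2. ~((~r & q) -> <>[](~r & ~p)), 0   [~&-rule on 1 (branches; this branch)]
3. ~r & q, 0   [~->-rule on 2]
4. ~<>[](~r & ~p), 0   [~->-rule on 2]
5. ~r, 0   [&-rule on 3]
6. q, 0   [&-rule on 3]
7. ~[](~r & ~p), 0   [~<>-rule on 4 via 0R0]
8. ~(~r & ~p), 1   [~[]-rule on 7: fresh world 1, 0R1]
9. ~[](~r & ~p), 1   [~<>-rule on 4 via 0R1]
10. p, 1   [~&-rule on 8 (branches; this branch)]
11. ~(~r & ~p), 2   [~[]-rule on 9: fresh world 2, 1R2]
12. p, 2   [~&-rule on 11 (branches; this branch)]
Accessibility: 0R0, 0R1, 1R0, 1R1, 1R2, 2R1, 2R2
The negation has an open branch (countermodel exists).

Invalid (countermodel exists)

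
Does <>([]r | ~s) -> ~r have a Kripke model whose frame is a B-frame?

1. <>([]r | ~s) -> ~r, 0
2. ~r, 0
Accessibility: 0R0

Satisfiable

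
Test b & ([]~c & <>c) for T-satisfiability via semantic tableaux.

1. b & ([]~c & <>c), w0
2. b, w0   [&-rule on 1]
3. []~c & <>c, w0   [&-rule on 1]
4. []~c, w0   [&-rule on 3]
5. <>c, w0   [&-rule on 3]
6. ~c, w0   [[]-rule on 4 via w0Rw0]
7. c, w1   [<>-rule on 5: fresh world w1, w0Rw1]
8. ~c, w1   [[]-rule on 4 via w0Rw1]
Accessibility: w0Rw0, w0Rw1, w1Rw1
Branch closes: c and ~c both at w1.
(One branch shown.) All branches close.

Unsatisfiable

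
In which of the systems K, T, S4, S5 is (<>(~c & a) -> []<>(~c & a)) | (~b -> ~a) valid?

S4-tableau for the negation ~((<>(~c & a) -> []<>(~c & a)) | (~b -> ~a)):
1. ~((<>(~c & a) -> []<>(~c & a)) | (~b -> ~a)), w0
2. ~(<>(~c & a) -> []<>(~c & a)), w0
3. ~(~b -> ~a), w0
4. <>(~c & a), w0
5. ~[]<>(~c & a), w0
6. ~b, w0
7. a, w0
8. ~c & a, w1
9. ~c, w1
10. a, w1
11. ~<>(~c & a), w2
12. ~(~c & a), w2
13. ~a, w2
Accessibility: w0Rw0, w0Rw1, w0Rw2, w1Rw1, w2Rw2
Complete open branch: countermodel on an S4-frame, so not valid in S4, nor in K, T (the same frame is also a K-frame and a T-frame).
S5-tableau for the negation ~((<>(~c & a) -> []<>(~c & a)) | (~b -> ~a)):
1. ~((<>(~c & a) -> []<>(~c & a)) | (~b -> ~a)), w0
2. ~(<>(~c & a) -> []<>(~c & a)), w0
3. ~(~b -> ~a), w0
4. <>(~c & a), w0
5. ~[]<>(~c & a), w0
6. ~b, w0
7. a, w0
8. ~c & a, w1
9. ~c, w1
10. a, w1
11. ~<>(~c & a), w2
12. ~(~c & a), w0
13. ~(~c & a), w1
14. ~(~c & a), w2
15. c, w0
16. ~a, w1
Accessibility: w0Rw0, w0Rw1, w0Rw2, w1Rw0, w1Rw1, w1Rw2, w2Rw0, w2Rw1, w2Rw2
Branch closes: a and ~a both at w1.
Every branch closes (one shown): valid in S5.

S5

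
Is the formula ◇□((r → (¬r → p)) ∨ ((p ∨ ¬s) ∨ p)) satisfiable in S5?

Satisfiable (open branch found)

1. ◇□((r → (¬r → p)) ∨ ((p ∨ ¬s) ∨ p)), 0
2. □((r → (¬r → p)) ∨ ((p ∨ ¬s) ∨ p)), 1
3. (r → (¬r → p)) ∨ ((p ∨ ¬s) ∨ p), 0
4. (r → (¬r → p)) ∨ ((p ∨ ¬s) ∨ p), 1
5. (p ∨ ¬s) ∨ p, 0
6. (p ∨ ¬s) ∨ p, 1
7. p, 0
8. p, 1
Accessibility: 0R0, 0R1, 1R0, 1R1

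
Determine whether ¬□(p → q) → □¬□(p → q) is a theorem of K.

Not valid

Tableau for the negation ¬(¬□(p → q) → □¬□(p → q)):
1. ¬(¬□(p → q) → □¬□(p → q)), 0
2. ¬□(p → q), 0
3. ¬□¬□(p → q), 0
4. ¬(p → q), 1
5. p, 1
6. ¬q, 1
7. □(p → q), 2
Accessibility: 0R1, 0R2
The negation has an open branch (countermodel exists).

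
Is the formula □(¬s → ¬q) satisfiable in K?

Satisfiable (open branch found)

1. □(¬s → ¬q), w0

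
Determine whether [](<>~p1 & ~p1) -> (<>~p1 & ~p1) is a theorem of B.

Tableau for the negation ~([](<>~p1 & ~p1) -> (<>~p1 & ~p1)):
1. ~([](<>~p1 & ~p1) -> (<>~p1 & ~p1)), 0
2. [](<>~p1 & ~p1), 0
3. ~(<>~p1 & ~p1), 0
4. <>~p1 & ~p1, 0
5. <>~p1, 0
6. ~p1, 0
7. ~<>~p1, 0
8. p1, 0
Accessibility: 0R0
Branch closes: p1 and ~p1 both at 0.
All branches of the negation close; one closing branch shown above.

Yes, valid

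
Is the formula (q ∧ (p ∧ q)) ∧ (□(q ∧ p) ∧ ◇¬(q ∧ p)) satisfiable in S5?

Unsatisfiable

1. (q ∧ (p ∧ q)) ∧ (□(q ∧ p) ∧ ◇¬(q ∧ p)), u
2. q ∧ (p ∧ q), u
3. □(q ∧ p) ∧ ◇¬(q ∧ p), u
4. q, u
5. p ∧ q, u
6. □(q ∧ p), u
7. ◇¬(q ∧ p), u
8. p, u
9. q ∧ p, u
10. ¬(q ∧ p), v
11. q ∧ p, v
12. q, v
13. p, v
14. ¬p, v
Accessibility: uRu, uRv, vRu, vRv
Branch closes: p and ¬p both at v.
(One branch shown.) All branches close.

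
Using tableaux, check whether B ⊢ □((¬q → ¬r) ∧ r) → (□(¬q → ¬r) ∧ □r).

Tableau for the negation ¬(□((¬q → ¬r) ∧ r) → (□(¬q → ¬r) ∧ □r)):
1. ¬(□((¬q → ¬r) ∧ r) → (□(¬q → ¬r) ∧ □r)), w0
2. □((¬q → ¬r) ∧ r), w0
3. ¬(□(¬q → ¬r) ∧ □r), w0
4. (¬q → ¬r) ∧ r, w0
5. ¬q → ¬r, w0
6. r, w0
7. ¬□(¬q → ¬r), w0
8. q, w0
9. ¬(¬q → ¬r), w1
10. ¬q, w1
11. r, w1
12. (¬q → ¬r) ∧ r, w1
13. ¬q → ¬r, w1
14. ¬r, w1
Accessibility: w0Rw0, w0Rw1, w1Rw0, w1Rw1
Branch closes: r and ¬r both at w1.
Every branch of the negation's tableau closes; the branch above is one of them.

Valid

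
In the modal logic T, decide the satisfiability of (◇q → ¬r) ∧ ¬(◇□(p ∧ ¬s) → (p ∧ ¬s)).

1. (◇q → ¬r) ∧ ¬(◇□(p ∧ ¬s) → (p ∧ ¬s)), u
2. ◇q → ¬r, u
3. ¬(◇□(p ∧ ¬s) → (p ∧ ¬s)), u
4. ◇□(p ∧ ¬s), u
5. ¬(p ∧ ¬s), u
6. ¬r, u
7. s, u
8. □(p ∧ ¬s), v
9. p ∧ ¬s, v
10. p, v
11. ¬s, v
Accessibility: uRu, uRv, vRv

Yes, satisfiable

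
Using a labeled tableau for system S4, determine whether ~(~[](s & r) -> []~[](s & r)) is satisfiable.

1. ~(~[](s & r) -> []~[](s & r)), u
2. ~[](s & r), u
3. ~[]~[](s & r), u
4. ~(s & r), v
5. ~r, v
6. [](s & r), w
7. s & r, w
8. s, w
9. r, w
Accessibility: uRu, uRv, uRw, vRv, wRw

Satisfiable (open branch found)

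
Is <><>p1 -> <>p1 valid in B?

Tableau for the negation ~(<><>p1 -> <>p1):
1. ~(<><>p1 -> <>p1), 0
2. <><>p1, 0
3. ~<>p1, 0
4. ~p1, 0
5. <>p1, 1
6. ~p1, 1
7. p1, 2
Accessibility: 0R0, 0R1, 1R0, 1R1, 1R2, 2R1, 2R2
The negation has an open branch (countermodel exists).

No, not valid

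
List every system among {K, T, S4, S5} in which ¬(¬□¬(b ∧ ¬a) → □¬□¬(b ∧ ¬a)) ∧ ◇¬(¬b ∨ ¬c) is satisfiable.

S5-tableau for the formula:
1. ¬(¬□¬(b ∧ ¬a) → □¬□¬(b ∧ ¬a)) ∧ ◇¬(¬b ∨ ¬c), w0
2. ¬(¬□¬(b ∧ ¬a) → □¬□¬(b ∧ ¬a)), w0
3. ◇¬(¬b ∨ ¬c), w0
4. ¬□¬(b ∧ ¬a), w0
5. ¬□¬□¬(b ∧ ¬a), w0
6. ¬(¬b ∨ ¬c), w1
7. b, w1
8. c, w1
9. b ∧ ¬a, w2
10. b, w2
11. ¬a, w2
12. □¬(b ∧ ¬a), w3
13. ¬(b ∧ ¬a), w0
14. ¬(b ∧ ¬a), w1
15. ¬(b ∧ ¬a), w2
16. ¬(b ∧ ¬a), w3
17. a, w0
18. a, w1
19. a, w2
Accessibility: w0Rw0, w0Rw1, w0Rw2, w0Rw3, w1Rw0, w1Rw1, w1Rw2, w1Rw3, w2Rw0, w2Rw1, w2Rw2, w2Rw3, w3Rw0, w3Rw1, w3Rw2, w3Rw3
Branch closes: a and ¬a both at w2.
Every branch closes (one shown): unsatisfiable in S5.
S4-tableau for the formula:
1. ¬(¬□¬(b ∧ ¬a) → □¬□¬(b ∧ ¬a)) ∧ ◇¬(¬b ∨ ¬c), w0
2. ¬(¬□¬(b ∧ ¬a) → □¬□¬(b ∧ ¬a)), w0
3. ◇¬(¬b ∨ ¬c), w0
4. ¬□¬(b ∧ ¬a), w0
5. ¬□¬□¬(b ∧ ¬a), w0
6. ¬(¬b ∨ ¬c), w1
7. b, w1
8. c, w1
9. b ∧ ¬a, w2
10. b, w2
11. ¬a, w2
12. □¬(b ∧ ¬a), w3
13. ¬(b ∧ ¬a), w3
14. a, w3
Accessibility: w0Rw0, w0Rw1, w0Rw2, w0Rw3, w1Rw1, w2Rw2, w3Rw3
Complete open branch: satisfiable in S4, hence also in K, T (this S4-model is also a K-model and a T-model).

K, T, S4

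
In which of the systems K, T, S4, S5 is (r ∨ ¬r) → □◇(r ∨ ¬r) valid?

T, S4, S5

K-tableau for the negation ¬((r ∨ ¬r) → □◇(r ∨ ¬r)):
1. ¬((r ∨ ¬r) → □◇(r ∨ ¬r)), w0
2. r ∨ ¬r, w0   [¬→-rule on 1]
3. ¬□◇(r ∨ ¬r), w0   [¬→-rule on 1]
4. ¬r, w0   [∨-rule on 2 (branches; this branch)]
5. ¬◇(r ∨ ¬r), w1   [¬□-rule on 3: fresh world w1, w0Rw1]
Accessibility: w0Rw1
Complete open branch: countermodel on a K-frame, so not valid in K.
T-tableau for the negation ¬((r ∨ ¬r) → □◇(r ∨ ¬r)):
1. ¬((r ∨ ¬r) → □◇(r ∨ ¬r)), w0
2. r ∨ ¬r, w0   [¬→-rule on 1]
3. ¬□◇(r ∨ ¬r), w0   [¬→-rule on 1]
4. ¬r, w0   [∨-rule on 2 (branches; this branch)]
5. ¬◇(r ∨ ¬r), w1   [¬□-rule on 3: fresh world w1, w0Rw1]
6. ¬(r ∨ ¬r), w1   [¬◇-rule on 5 via w1Rw1]
7. ¬r, w1   [¬∨-rule on 6]
8. r, w1   [¬∨-rule on 6]
Accessibility: w0Rw0, w0Rw1, w1Rw1
Branch closes: r and ¬r both at w1.
Every branch closes (one shown): valid in T, hence also in S4, S5 (every theorem of T is a theorem of S4 and S5).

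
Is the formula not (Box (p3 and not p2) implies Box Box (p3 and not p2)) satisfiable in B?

1. not (Box (p3 and not p2) implies Box Box (p3 and not p2)), u
2. Box (p3 and not p2), u
3. not Box Box (p3 and not p2), u
4. p3 and not p2, u
5. p3, u
6. not p2, u
7. not Box (p3 and not p2), v
8. p3 and not p2, v
9. p3, v
10. not p2, v
11. not (p3 and not p2), w
12. p2, w
Accessibility: uRu, uRv, vRu, vRv, vRw, wRv, wRw

Satisfiable (open branch found)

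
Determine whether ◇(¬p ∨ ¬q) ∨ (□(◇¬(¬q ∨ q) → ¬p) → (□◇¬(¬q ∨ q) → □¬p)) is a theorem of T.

Tableau for the negation ¬(◇(¬p ∨ ¬q) ∨ (□(◇¬(¬q ∨ q) → ¬p) → (□◇¬(¬q ∨ q) → □¬p))):
1. ¬(◇(¬p ∨ ¬q) ∨ (□(◇¬(¬q ∨ q) → ¬p) → (□◇¬(¬q ∨ q) → □¬p))), w0
2. ¬◇(¬p ∨ ¬q), w0
3. ¬(□(◇¬(¬q ∨ q) → ¬p) → (□◇¬(¬q ∨ q) → □¬p)), w0
4. □(◇¬(¬q ∨ q) → ¬p), w0
5. ¬(□◇¬(¬q ∨ q) → □¬p), w0
6. □◇¬(¬q ∨ q), w0
7. ¬□¬p, w0
8. ¬(¬p ∨ ¬q), w0
9. p, w0
10. q, w0
11. ◇¬(¬q ∨ q) → ¬p, w0
12. ◇¬(¬q ∨ q), w0
13. ¬◇¬(¬q ∨ q), w0
14. ¬q ∨ q, w0
15. p, w1
16. ¬(¬p ∨ ¬q), w1
17. q, w1
18. ◇¬(¬q ∨ q) → ¬p, w1
19. ◇¬(¬q ∨ q), w1
20. ¬q ∨ q, w1
21. ¬◇¬(¬q ∨ q), w1
22. ¬(¬q ∨ q), w2
23. q, w2
24. ¬q, w2
Accessibility: w0Rw0, w0Rw1, w0Rw2, w1Rw1, w2Rw2
Branch closes: q and ¬q both at w2.
Every branch of the negation's tableau closes; the branch above is one of them.

Yes, valid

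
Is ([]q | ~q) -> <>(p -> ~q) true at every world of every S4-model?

Invalid (countermodel exists)

Tableau for the negation ~(([]q | ~q) -> <>(p -> ~q)):
1. ~(([]q | ~q) -> <>(p -> ~q)), w0
2. []q | ~q, w0
3. ~<>(p -> ~q), w0
4. ~(p -> ~q), w0
5. p, w0
6. q, w0
7. []q, w0
Accessibility: w0Rw0
The negation has an open branch (countermodel exists).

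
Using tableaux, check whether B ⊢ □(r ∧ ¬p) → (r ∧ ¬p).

Tableau for the negation ¬(□(r ∧ ¬p) → (r ∧ ¬p)):
1. ¬(□(r ∧ ¬p) → (r ∧ ¬p)), w0
2. □(r ∧ ¬p), w0
3. ¬(r ∧ ¬p), w0
4. r ∧ ¬p, w0
5. r, w0
6. ¬p, w0
7. p, w0
Accessibility: w0Rw0
Branch closes: p and ¬p both at w0.
Every branch of the negation's tableau closes; the branch above is one of them.

Valid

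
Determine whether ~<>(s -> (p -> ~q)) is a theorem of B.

Tableau for the negation <>(s -> (p -> ~q)):
1. <>(s -> (p -> ~q)), 0
2. s -> (p -> ~q), 1
3. p -> ~q, 1
4. ~q, 1
Accessibility: 0R0, 0R1, 1R0, 1R1
The negation has an open branch (countermodel exists).

No, not valid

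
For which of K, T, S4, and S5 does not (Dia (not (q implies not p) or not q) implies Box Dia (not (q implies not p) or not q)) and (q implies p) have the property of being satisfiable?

S5-tableau for the formula:
1. not (Dia (not (q implies not p) or not q) implies Box Dia (not (q implies not p) or not q)) and (q implies p), w0
2. not (Dia (not (q implies not p) or not q) implies Box Dia (not (q implies not p) or not q)), w0   [and-rule on 1]
3. q implies p, w0   [and-rule on 1]
4. Dia (not (q implies not p) or not q), w0   [neg-implies-rule on 2]
5. not Box Dia (not (q implies not p) or not q), w0   [neg-implies-rule on 2]
6. p, w0   [implies-rule on 3 (branches; this branch)]
7. not (q implies not p) or not q, w1   [Dia-rule on 4: fresh world w1, w0Rw1]
8. not (q implies not p), w1   [or-rule on 7 (branches; this branch)]
9. q, w1   [neg-implies-rule on 8]
10. p, w1   [neg-implies-rule on 8]
11. not Dia (not (q implies not p) or not q), w2   [neg-Box-rule on 5: fresh world w2, w0Rw2]
12. not (not (q implies not p) or not q), w0   [neg-Dia-rule on 11 via w2Rw0]
13. q implies not p, w0   [neg-or-rule on 12]
14. q, w0   [neg-or-rule on 12]
15. not (not (q implies not p) or not q), w1   [neg-Dia-rule on 11 via w2Rw1]
16. q implies not p, w1   [neg-or-rule on 15]
17. not (not (q implies not p) or not q), w2   [neg-Dia-rule on 11 via w2Rw2]
18. q implies not p, w2   [neg-or-rule on 17]
19. q, w2   [neg-or-rule on 17]
20. not p, w0   [implies-rule on 13 (branches; this branch)]
Accessibility: w0Rw0, w0Rw1, w0Rw2, w1Rw0, w1Rw1, w1Rw2, w2Rw0, w2Rw1, w2Rw2
Branch closes: p and not p both at w0.
Every branch closes (one shown): unsatisfiable in S5.
S4-tableau for the formula:
1. not (Dia (not (q implies not p) or not q) implies Box Dia (not (q implies not p) or not q)) and (q implies p), w0
2. not (Dia (not (q implies not p) or not q) implies Box Dia (not (q implies not p) or not q)), w0   [and-rule on 1]
3. q implies p, w0   [and-rule on 1]
4. Dia (not (q implies not p) or not q), w0   [neg-implies-rule on 2]
5. not Box Dia (not (q implies not p) or not q), w0   [neg-implies-rule on 2]
6. p, w0   [implies-rule on 3 (branches; this branch)]
7. not (q implies not p) or not q, w1   [Dia-rule on 4: fresh world w1, w0Rw1]
8. not q, w1   [or-rule on 7 (branches; this branch)]
9. not Dia (not (q implies not p) or not q), w2   [neg-Box-rule on 5: fresh world w2, w0Rw2]
10. not (not (q implies not p) or not q), w2   [neg-Dia-rule on 9 via w2Rw2]
11. q implies not p, w2   [neg-or-rule on 10]
12. q, w2   [neg-or-rule on 10]
13. not p, w2   [implies-rule on 11 (branches; this branch)]
Accessibility: w0Rw0, w0Rw1, w0Rw2, w1Rw1, w2Rw2
Complete open branch: satisfiable in S4, hence also in K, T (this S4-model is also a K-model and a T-model).

K, T, S4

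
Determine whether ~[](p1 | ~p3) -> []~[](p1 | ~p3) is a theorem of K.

Invalid (countermodel exists)

Tableau for the negation ~(~[](p1 | ~p3) -> []~[](p1 | ~p3)):
1. ~(~[](p1 | ~p3) -> []~[](p1 | ~p3)), u
2. ~[](p1 | ~p3), u   [~->-rule on 1]
3. ~[]~[](p1 | ~p3), u   [~->-rule on 1]
4. ~(p1 | ~p3), v   [~[]-rule on 2: fresh world v, uRv]
5. ~p1, v   [~|-rule on 4]
6. p3, v   [~|-rule on 4]
7. [](p1 | ~p3), w   [~[]-rule on 3: fresh world w, uRw]
Accessibility: uRv, uRw
The negation has an open branch (countermodel exists).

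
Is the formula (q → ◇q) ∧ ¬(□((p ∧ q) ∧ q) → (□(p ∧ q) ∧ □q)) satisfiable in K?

1. (q → ◇q) ∧ ¬(□((p ∧ q) ∧ q) → (□(p ∧ q) ∧ □q)), 0
2. q → ◇q, 0   [∧-rule on 1]
3. ¬(□((p ∧ q) ∧ q) → (□(p ∧ q) ∧ □q)), 0   [∧-rule on 1]
4. □((p ∧ q) ∧ q), 0   [¬→-rule on 3]
5. ¬(□(p ∧ q) ∧ □q), 0   [¬→-rule on 3]
6. ◇q, 0   [→-rule on 2 (branches; this branch)]
7. ¬□(p ∧ q), 0   [¬∧-rule on 5 (branches; this branch)]
8. q, 1   [◇-rule on 6: fresh world 1, 0R1]
9. (p ∧ q) ∧ q, 1   [□-rule on 4 via 0R1]
10. p ∧ q, 1   [∧-rule on 9]
11. p, 1   [∧-rule on 10]
12. ¬(p ∧ q), 2   [¬□-rule on 7: fresh world 2, 0R2]
13. (p ∧ q) ∧ q, 2   [□-rule on 4 via 0R2]
14. p ∧ q, 2   [∧-rule on 13]
15. q, 2   [∧-rule on 13]
16. p, 2   [∧-rule on 14]
17. ¬q, 2   [¬∧-rule on 12 (branches; this branch)]
Accessibility: 0R1, 0R2
Branch closes: q and ¬q both at 2.
All branches of the tableau close; one closing branch shown above.

Unsatisfiable (every branch closes)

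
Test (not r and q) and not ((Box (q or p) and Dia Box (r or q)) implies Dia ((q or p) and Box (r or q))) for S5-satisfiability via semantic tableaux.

1. (not r and q) and not ((Box (q or p) and Dia Box (r or q)) implies Dia ((q or p) and Box (r or q))), 0
2. not r and q, 0   [and-rule on 1]
3. not ((Box (q or p) and Dia Box (r or q)) implies Dia ((q or p) and Box (r or q))), 0   [and-rule on 1]
4. not r, 0   [and-rule on 2]
5. q, 0   [and-rule on 2]
6. Box (q or p) and Dia Box (r or q), 0   [neg-implies-rule on 3]
7. not Dia ((q or p) and Box (r or q)), 0   [neg-implies-rule on 3]
8. Box (q or p), 0   [and-rule on 6]
9. Dia Box (r or q), 0   [and-rule on 6]
10. not ((q or p) and Box (r or q)), 0   [neg-Dia-rule on 7 via 0R0]
11. q or p, 0   [Box-rule on 8 via 0R0]
12. not Box (r or q), 0   [neg-and-rule on 10 (branches; this branch)]
13. p, 0   [or-rule on 11 (branches; this branch)]
14. Box (r or q), 1   [Dia-rule on 9: fresh world 1, 0R1]
15. not ((q or p) and Box (r or q)), 1   [neg-Dia-rule on 7 via 0R1]
16. q or p, 1   [Box-rule on 8 via 0R1]
17. r or q, 0   [Box-rule on 14 via 1R0]
18. r or q, 1   [Box-rule on 14 via 1R1]
19. not Box (r or q), 1   [neg-and-rule on 15 (branches; this branch)]
20. p, 1   [or-rule on 16 (branches; this branch)]
21. q, 1   [or-rule on 18 (branches; this branch)]
22. not (r or q), 2   [neg-Box-rule on 12: fresh world 2, 0R2]
23. not r, 2   [neg-or-rule on 22]
24. not q, 2   [neg-or-rule on 22]
25. not ((q or p) and Box (r or q)), 2   [neg-Dia-rule on 7 via 0R2]
26. q or p, 2   [Box-rule on 8 via 0R2]
27. r or q, 2   [Box-rule on 14 via 1R2]
28. not Box (r or q), 2   [neg-and-rule on 25 (branches; this branch)]
29. p, 2   [or-rule on 26 (branches; this branch)]
30. q, 2   [or-rule on 27 (branches; this branch)]
Accessibility: 0R0, 0R1, 0R2, 1R0, 1R1, 1R2, 2R0, 2R1, 2R2
Branch closes: q and not q both at 2.
Every branch closes; the branch above is one of them.

Unsatisfiable (every branch closes)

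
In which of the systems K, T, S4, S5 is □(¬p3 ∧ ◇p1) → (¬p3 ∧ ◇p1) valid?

T, S4, S5

T-tableau for the negation ¬(□(¬p3 ∧ ◇p1) → (¬p3 ∧ ◇p1)):
1. ¬(□(¬p3 ∧ ◇p1) → (¬p3 ∧ ◇p1)), w0
2. □(¬p3 ∧ ◇p1), w0
3. ¬(¬p3 ∧ ◇p1), w0
4. ¬p3 ∧ ◇p1, w0
5. ¬p3, w0
6. ◇p1, w0
7. ¬◇p1, w0
8. ¬p1, w0
9. p1, w1
10. ¬p3 ∧ ◇p1, w1
11. ¬p3, w1
12. ◇p1, w1
13. ¬p1, w1
Accessibility: w0Rw0, w0Rw1, w1Rw1
Branch closes: p1 and ¬p1 both at w1.
Every branch closes (one shown): valid in T, hence also in S4, S5 (every theorem of T is a theorem of S4 and S5).
K-tableau for the negation ¬(□(¬p3 ∧ ◇p1) → (¬p3 ∧ ◇p1)):
1. ¬(□(¬p3 ∧ ◇p1) → (¬p3 ∧ ◇p1)), w0
2. □(¬p3 ∧ ◇p1), w0
3. ¬(¬p3 ∧ ◇p1), w0
4. ¬◇p1, w0
Complete open branch: countermodel on a K-frame, so not valid in K.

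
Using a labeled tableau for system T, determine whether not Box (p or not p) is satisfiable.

1. not Box (p or not p), w0
2. not (p or not p), w1
3. not p, w1
4. p, w1
Accessibility: w0Rw0, w0Rw1, w1Rw1
Branch closes: p and not p both at w1.
All branches of the tableau close; one closing branch shown above.

Unsatisfiable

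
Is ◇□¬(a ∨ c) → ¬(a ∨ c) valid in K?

No, not valid

Tableau for the negation ¬(◇□¬(a ∨ c) → ¬(a ∨ c)):
1. ¬(◇□¬(a ∨ c) → ¬(a ∨ c)), u
2. ◇□¬(a ∨ c), u
3. a ∨ c, u
4. c, u
5. □¬(a ∨ c), v
Accessibility: uRv
The negation has an open branch (countermodel exists).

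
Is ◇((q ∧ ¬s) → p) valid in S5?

Not valid

Tableau for the negation ¬◇((q ∧ ¬s) → p):
1. ¬◇((q ∧ ¬s) → p), w0
2. ¬((q ∧ ¬s) → p), w0   [¬◇-rule on 1 via w0Rw0]
3. q ∧ ¬s, w0   [¬→-rule on 2]
4. ¬p, w0   [¬→-rule on 2]
5. q, w0   [∧-rule on 3]
6. ¬s, w0   [∧-rule on 3]
Accessibility: w0Rw0
The negation has an open branch (countermodel exists).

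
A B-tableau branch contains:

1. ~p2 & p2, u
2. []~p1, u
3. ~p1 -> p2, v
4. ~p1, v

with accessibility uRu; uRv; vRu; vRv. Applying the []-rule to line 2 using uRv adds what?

~p1, v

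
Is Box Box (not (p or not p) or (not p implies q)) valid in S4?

Not valid

Tableau for the negation not Box Box (not (p or not p) or (not p implies q)):
1. not Box Box (not (p or not p) or (not p implies q)), w0
2. not Box (not (p or not p) or (not p implies q)), w1
3. not (not (p or not p) or (not p implies q)), w2
4. p or not p, w2
5. not (not p implies q), w2
6. not p, w2
7. not q, w2
Accessibility: w0Rw0, w0Rw1, w0Rw2, w1Rw1, w1Rw2, w2Rw2
The negation has an open branch (countermodel exists).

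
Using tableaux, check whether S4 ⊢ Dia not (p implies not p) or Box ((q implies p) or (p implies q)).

Yes, valid

Tableau for the negation not (Dia not (p implies not p) or Box ((q implies p) or (p implies q))):
1. not (Dia not (p implies not p) or Box ((q implies p) or (p implies q))), w0
2. not Dia not (p implies not p), w0   [neg-or-rule on 1]
3. not Box ((q implies p) or (p implies q)), w0   [neg-or-rule on 1]
4. p implies not p, w0   [neg-Dia-rule on 2 via w0Rw0]
5. not p, w0   [implies-rule on 4 (branches; this branch)]
6. not ((q implies p) or (p implies q)), w1   [neg-Box-rule on 3: fresh world w1, w0Rw1]
7. not (q implies p), w1   [neg-or-rule on 6]
8. not (p implies q), w1   [neg-or-rule on 6]
9. q, w1   [neg-implies-rule on 7]
10. not p, w1   [neg-implies-rule on 7]
11. p, w1   [neg-implies-rule on 8]
12. not q, w1   [neg-implies-rule on 8]
Accessibility: w0Rw0, w0Rw1, w1Rw1
Branch closes: p and not p both at w1.
All branches of the negation close; one closing branch shown above.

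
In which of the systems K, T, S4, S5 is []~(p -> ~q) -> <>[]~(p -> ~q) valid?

T, S4, S5

T-tableau for the negation ~([]~(p -> ~q) -> <>[]~(p -> ~q)):
1. ~([]~(p -> ~q) -> <>[]~(p -> ~q)), u
2. []~(p -> ~q), u   [~->-rule on 1]
3. ~<>[]~(p -> ~q), u   [~->-rule on 1]
4. ~(p -> ~q), u   [[]-rule on 2 via uRu]
5. p, u   [~->-rule on 4]
6. q, u   [~->-rule on 4]
7. ~[]~(p -> ~q), u   [~<>-rule on 3 via uRu]
8. p -> ~q, v   [~[]-rule on 7: fresh world v, uRv]
9. ~(p -> ~q), v   [[]-rule on 2 via uRv]
10. p, v   [~->-rule on 9]
11. q, v   [~->-rule on 9]
12. ~[]~(p -> ~q), v   [~<>-rule on 3 via uRv]
13. ~q, v   [->-rule on 8 (branches; this branch)]
Accessibility: uRu, uRv, vRv
Branch closes: q and ~q both at v.
Every branch closes (one shown): valid in T, hence also in S4, S5 (every theorem of T is a theorem of S4 and S5).
K-tableau for the negation ~([]~(p -> ~q) -> <>[]~(p -> ~q)):
1. ~([]~(p -> ~q) -> <>[]~(p -> ~q)), u
2. []~(p -> ~q), u   [~->-rule on 1]
3. ~<>[]~(p -> ~q), u   [~->-rule on 1]
Complete open branch: countermodel on a K-frame, so not valid in K.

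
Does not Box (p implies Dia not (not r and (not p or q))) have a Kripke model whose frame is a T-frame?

1. not Box (p implies Dia not (not r and (not p or q))), 0
2. not (p implies Dia not (not r and (not p or q))), 1   [neg-Box-rule on 1: fresh world 1, 0R1]
3. p, 1   [neg-implies-rule on 2]
4. not Dia not (not r and (not p or q)), 1   [neg-implies-rule on 2]
5. not r and (not p or q), 1   [neg-Dia-rule on 4 via 1R1]
6. not r, 1   [and-rule on 5]
7. not p or q, 1   [and-rule on 5]
8. q, 1   [or-rule on 7 (branches; this branch)]
Accessibility: 0R0, 0R1, 1R1

Yes, satisfiable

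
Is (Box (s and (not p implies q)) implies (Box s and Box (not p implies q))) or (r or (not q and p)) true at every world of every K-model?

Tableau for the negation not ((Box (s and (not p implies q)) implies (Box s and Box (not p implies q))) or (r or (not q and p))):
1. not ((Box (s and (not p implies q)) implies (Box s and Box (not p implies q))) or (r or (not q and p))), u
2. not (Box (s and (not p implies q)) implies (Box s and Box (not p implies q))), u
3. not (r or (not q and p)), u
4. Box (s and (not p implies q)), u
5. not (Box s and Box (not p implies q)), u
6. not r, u
7. not (not q and p), u
8. not Box (not p implies q), u
9. not p, u
10. not (not p implies q), v
11. not p, v
12. not q, v
13. s and (not p implies q), v
14. s, v
15. not p implies q, v
16. q, v
Accessibility: uRv
Branch closes: q and not q both at v.
All branches of the negation close; one closing branch shown above.

Valid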